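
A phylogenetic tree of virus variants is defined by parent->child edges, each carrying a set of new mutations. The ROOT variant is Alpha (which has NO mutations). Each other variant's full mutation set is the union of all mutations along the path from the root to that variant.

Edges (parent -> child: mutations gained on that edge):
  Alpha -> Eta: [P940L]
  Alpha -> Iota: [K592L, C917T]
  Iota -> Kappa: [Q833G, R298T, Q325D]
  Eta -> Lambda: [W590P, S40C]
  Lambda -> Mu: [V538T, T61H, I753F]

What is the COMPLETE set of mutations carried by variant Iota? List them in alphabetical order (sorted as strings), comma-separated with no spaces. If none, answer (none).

At Alpha: gained [] -> total []
At Iota: gained ['K592L', 'C917T'] -> total ['C917T', 'K592L']

Answer: C917T,K592L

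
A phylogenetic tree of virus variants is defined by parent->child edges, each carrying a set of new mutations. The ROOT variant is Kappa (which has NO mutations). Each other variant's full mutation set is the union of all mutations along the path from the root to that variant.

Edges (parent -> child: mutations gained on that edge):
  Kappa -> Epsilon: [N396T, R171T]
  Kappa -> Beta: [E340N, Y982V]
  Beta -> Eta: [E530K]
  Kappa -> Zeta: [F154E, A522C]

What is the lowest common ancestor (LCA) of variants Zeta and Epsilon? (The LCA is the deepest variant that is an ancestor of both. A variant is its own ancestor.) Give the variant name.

Answer: Kappa

Derivation:
Path from root to Zeta: Kappa -> Zeta
  ancestors of Zeta: {Kappa, Zeta}
Path from root to Epsilon: Kappa -> Epsilon
  ancestors of Epsilon: {Kappa, Epsilon}
Common ancestors: {Kappa}
Walk up from Epsilon: Epsilon (not in ancestors of Zeta), Kappa (in ancestors of Zeta)
Deepest common ancestor (LCA) = Kappa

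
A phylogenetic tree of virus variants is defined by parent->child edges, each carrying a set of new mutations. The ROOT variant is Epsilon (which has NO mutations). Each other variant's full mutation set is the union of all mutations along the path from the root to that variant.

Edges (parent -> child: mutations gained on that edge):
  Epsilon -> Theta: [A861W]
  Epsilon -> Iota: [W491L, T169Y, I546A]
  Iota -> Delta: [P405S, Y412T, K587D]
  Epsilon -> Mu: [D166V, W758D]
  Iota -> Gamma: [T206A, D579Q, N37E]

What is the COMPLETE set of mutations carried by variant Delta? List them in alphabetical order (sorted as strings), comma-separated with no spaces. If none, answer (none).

Answer: I546A,K587D,P405S,T169Y,W491L,Y412T

Derivation:
At Epsilon: gained [] -> total []
At Iota: gained ['W491L', 'T169Y', 'I546A'] -> total ['I546A', 'T169Y', 'W491L']
At Delta: gained ['P405S', 'Y412T', 'K587D'] -> total ['I546A', 'K587D', 'P405S', 'T169Y', 'W491L', 'Y412T']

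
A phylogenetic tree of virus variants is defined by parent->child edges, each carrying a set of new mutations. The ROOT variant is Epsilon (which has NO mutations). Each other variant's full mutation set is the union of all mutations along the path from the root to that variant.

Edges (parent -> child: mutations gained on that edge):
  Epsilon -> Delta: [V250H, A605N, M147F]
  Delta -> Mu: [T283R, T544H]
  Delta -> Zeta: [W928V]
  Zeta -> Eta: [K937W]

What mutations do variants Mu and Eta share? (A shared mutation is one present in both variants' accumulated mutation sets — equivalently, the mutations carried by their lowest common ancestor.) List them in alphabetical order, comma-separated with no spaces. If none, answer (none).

Answer: A605N,M147F,V250H

Derivation:
Accumulating mutations along path to Mu:
  At Epsilon: gained [] -> total []
  At Delta: gained ['V250H', 'A605N', 'M147F'] -> total ['A605N', 'M147F', 'V250H']
  At Mu: gained ['T283R', 'T544H'] -> total ['A605N', 'M147F', 'T283R', 'T544H', 'V250H']
Mutations(Mu) = ['A605N', 'M147F', 'T283R', 'T544H', 'V250H']
Accumulating mutations along path to Eta:
  At Epsilon: gained [] -> total []
  At Delta: gained ['V250H', 'A605N', 'M147F'] -> total ['A605N', 'M147F', 'V250H']
  At Zeta: gained ['W928V'] -> total ['A605N', 'M147F', 'V250H', 'W928V']
  At Eta: gained ['K937W'] -> total ['A605N', 'K937W', 'M147F', 'V250H', 'W928V']
Mutations(Eta) = ['A605N', 'K937W', 'M147F', 'V250H', 'W928V']
Intersection: ['A605N', 'M147F', 'T283R', 'T544H', 'V250H'] ∩ ['A605N', 'K937W', 'M147F', 'V250H', 'W928V'] = ['A605N', 'M147F', 'V250H']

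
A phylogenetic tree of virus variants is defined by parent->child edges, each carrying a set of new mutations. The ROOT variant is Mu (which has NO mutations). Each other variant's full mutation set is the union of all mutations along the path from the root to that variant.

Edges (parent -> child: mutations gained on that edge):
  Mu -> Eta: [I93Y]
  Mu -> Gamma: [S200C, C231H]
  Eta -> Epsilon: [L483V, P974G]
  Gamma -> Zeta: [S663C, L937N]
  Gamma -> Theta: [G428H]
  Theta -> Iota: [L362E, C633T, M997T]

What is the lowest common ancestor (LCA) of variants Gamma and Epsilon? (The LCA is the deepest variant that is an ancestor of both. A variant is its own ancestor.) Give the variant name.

Answer: Mu

Derivation:
Path from root to Gamma: Mu -> Gamma
  ancestors of Gamma: {Mu, Gamma}
Path from root to Epsilon: Mu -> Eta -> Epsilon
  ancestors of Epsilon: {Mu, Eta, Epsilon}
Common ancestors: {Mu}
Walk up from Epsilon: Epsilon (not in ancestors of Gamma), Eta (not in ancestors of Gamma), Mu (in ancestors of Gamma)
Deepest common ancestor (LCA) = Mu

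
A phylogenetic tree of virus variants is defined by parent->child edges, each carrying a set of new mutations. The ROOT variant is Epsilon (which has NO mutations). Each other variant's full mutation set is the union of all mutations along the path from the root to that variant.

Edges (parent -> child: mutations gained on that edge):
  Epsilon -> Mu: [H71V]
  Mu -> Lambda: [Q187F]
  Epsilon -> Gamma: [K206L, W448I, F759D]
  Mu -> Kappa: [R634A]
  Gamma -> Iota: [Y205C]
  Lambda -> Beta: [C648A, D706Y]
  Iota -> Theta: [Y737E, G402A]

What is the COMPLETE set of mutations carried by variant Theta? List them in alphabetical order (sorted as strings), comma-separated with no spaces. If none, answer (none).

Answer: F759D,G402A,K206L,W448I,Y205C,Y737E

Derivation:
At Epsilon: gained [] -> total []
At Gamma: gained ['K206L', 'W448I', 'F759D'] -> total ['F759D', 'K206L', 'W448I']
At Iota: gained ['Y205C'] -> total ['F759D', 'K206L', 'W448I', 'Y205C']
At Theta: gained ['Y737E', 'G402A'] -> total ['F759D', 'G402A', 'K206L', 'W448I', 'Y205C', 'Y737E']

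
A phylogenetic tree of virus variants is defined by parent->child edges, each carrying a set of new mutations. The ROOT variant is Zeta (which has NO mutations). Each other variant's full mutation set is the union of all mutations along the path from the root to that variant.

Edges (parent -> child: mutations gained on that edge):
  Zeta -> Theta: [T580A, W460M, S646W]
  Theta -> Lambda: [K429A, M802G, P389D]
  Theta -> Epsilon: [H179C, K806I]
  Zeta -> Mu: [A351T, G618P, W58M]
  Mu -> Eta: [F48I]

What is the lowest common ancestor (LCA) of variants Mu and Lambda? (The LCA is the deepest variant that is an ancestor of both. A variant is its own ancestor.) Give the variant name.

Answer: Zeta

Derivation:
Path from root to Mu: Zeta -> Mu
  ancestors of Mu: {Zeta, Mu}
Path from root to Lambda: Zeta -> Theta -> Lambda
  ancestors of Lambda: {Zeta, Theta, Lambda}
Common ancestors: {Zeta}
Walk up from Lambda: Lambda (not in ancestors of Mu), Theta (not in ancestors of Mu), Zeta (in ancestors of Mu)
Deepest common ancestor (LCA) = Zeta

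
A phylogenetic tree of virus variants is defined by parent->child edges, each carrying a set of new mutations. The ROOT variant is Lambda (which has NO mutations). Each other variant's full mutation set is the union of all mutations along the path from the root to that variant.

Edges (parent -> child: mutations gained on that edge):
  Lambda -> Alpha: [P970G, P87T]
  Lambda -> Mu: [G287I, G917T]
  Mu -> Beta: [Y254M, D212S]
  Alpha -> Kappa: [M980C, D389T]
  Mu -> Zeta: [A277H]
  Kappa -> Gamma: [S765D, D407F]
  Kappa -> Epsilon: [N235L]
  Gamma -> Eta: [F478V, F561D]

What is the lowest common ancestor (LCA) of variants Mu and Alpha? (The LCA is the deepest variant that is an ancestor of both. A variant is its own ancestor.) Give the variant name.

Answer: Lambda

Derivation:
Path from root to Mu: Lambda -> Mu
  ancestors of Mu: {Lambda, Mu}
Path from root to Alpha: Lambda -> Alpha
  ancestors of Alpha: {Lambda, Alpha}
Common ancestors: {Lambda}
Walk up from Alpha: Alpha (not in ancestors of Mu), Lambda (in ancestors of Mu)
Deepest common ancestor (LCA) = Lambda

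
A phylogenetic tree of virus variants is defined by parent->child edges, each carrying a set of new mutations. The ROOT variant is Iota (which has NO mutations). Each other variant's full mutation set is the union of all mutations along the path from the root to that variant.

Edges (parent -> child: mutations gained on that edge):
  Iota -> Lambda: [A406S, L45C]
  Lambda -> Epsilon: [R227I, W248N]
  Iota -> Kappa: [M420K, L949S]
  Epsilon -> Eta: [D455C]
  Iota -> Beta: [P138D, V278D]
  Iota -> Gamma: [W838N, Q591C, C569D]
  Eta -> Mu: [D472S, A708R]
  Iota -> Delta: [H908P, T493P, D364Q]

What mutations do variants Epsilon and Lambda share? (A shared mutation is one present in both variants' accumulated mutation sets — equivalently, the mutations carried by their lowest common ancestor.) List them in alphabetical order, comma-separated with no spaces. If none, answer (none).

Accumulating mutations along path to Epsilon:
  At Iota: gained [] -> total []
  At Lambda: gained ['A406S', 'L45C'] -> total ['A406S', 'L45C']
  At Epsilon: gained ['R227I', 'W248N'] -> total ['A406S', 'L45C', 'R227I', 'W248N']
Mutations(Epsilon) = ['A406S', 'L45C', 'R227I', 'W248N']
Accumulating mutations along path to Lambda:
  At Iota: gained [] -> total []
  At Lambda: gained ['A406S', 'L45C'] -> total ['A406S', 'L45C']
Mutations(Lambda) = ['A406S', 'L45C']
Intersection: ['A406S', 'L45C', 'R227I', 'W248N'] ∩ ['A406S', 'L45C'] = ['A406S', 'L45C']

Answer: A406S,L45C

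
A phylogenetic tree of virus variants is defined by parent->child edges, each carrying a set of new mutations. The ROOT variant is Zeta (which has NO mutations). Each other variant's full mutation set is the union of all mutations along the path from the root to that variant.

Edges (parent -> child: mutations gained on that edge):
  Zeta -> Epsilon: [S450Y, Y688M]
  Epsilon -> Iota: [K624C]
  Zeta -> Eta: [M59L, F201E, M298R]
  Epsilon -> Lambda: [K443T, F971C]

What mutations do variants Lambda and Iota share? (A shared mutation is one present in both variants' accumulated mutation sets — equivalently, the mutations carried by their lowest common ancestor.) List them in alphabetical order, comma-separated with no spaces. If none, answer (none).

Accumulating mutations along path to Lambda:
  At Zeta: gained [] -> total []
  At Epsilon: gained ['S450Y', 'Y688M'] -> total ['S450Y', 'Y688M']
  At Lambda: gained ['K443T', 'F971C'] -> total ['F971C', 'K443T', 'S450Y', 'Y688M']
Mutations(Lambda) = ['F971C', 'K443T', 'S450Y', 'Y688M']
Accumulating mutations along path to Iota:
  At Zeta: gained [] -> total []
  At Epsilon: gained ['S450Y', 'Y688M'] -> total ['S450Y', 'Y688M']
  At Iota: gained ['K624C'] -> total ['K624C', 'S450Y', 'Y688M']
Mutations(Iota) = ['K624C', 'S450Y', 'Y688M']
Intersection: ['F971C', 'K443T', 'S450Y', 'Y688M'] ∩ ['K624C', 'S450Y', 'Y688M'] = ['S450Y', 'Y688M']

Answer: S450Y,Y688M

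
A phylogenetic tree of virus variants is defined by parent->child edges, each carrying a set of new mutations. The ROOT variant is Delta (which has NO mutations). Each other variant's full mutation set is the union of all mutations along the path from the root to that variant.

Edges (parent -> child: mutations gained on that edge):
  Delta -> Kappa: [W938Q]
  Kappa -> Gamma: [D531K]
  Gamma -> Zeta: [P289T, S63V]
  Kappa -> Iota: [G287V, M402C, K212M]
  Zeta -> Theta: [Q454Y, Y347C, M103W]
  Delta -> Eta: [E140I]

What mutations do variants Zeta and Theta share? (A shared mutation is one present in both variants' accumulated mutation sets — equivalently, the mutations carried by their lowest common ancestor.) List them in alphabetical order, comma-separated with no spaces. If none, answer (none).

Accumulating mutations along path to Zeta:
  At Delta: gained [] -> total []
  At Kappa: gained ['W938Q'] -> total ['W938Q']
  At Gamma: gained ['D531K'] -> total ['D531K', 'W938Q']
  At Zeta: gained ['P289T', 'S63V'] -> total ['D531K', 'P289T', 'S63V', 'W938Q']
Mutations(Zeta) = ['D531K', 'P289T', 'S63V', 'W938Q']
Accumulating mutations along path to Theta:
  At Delta: gained [] -> total []
  At Kappa: gained ['W938Q'] -> total ['W938Q']
  At Gamma: gained ['D531K'] -> total ['D531K', 'W938Q']
  At Zeta: gained ['P289T', 'S63V'] -> total ['D531K', 'P289T', 'S63V', 'W938Q']
  At Theta: gained ['Q454Y', 'Y347C', 'M103W'] -> total ['D531K', 'M103W', 'P289T', 'Q454Y', 'S63V', 'W938Q', 'Y347C']
Mutations(Theta) = ['D531K', 'M103W', 'P289T', 'Q454Y', 'S63V', 'W938Q', 'Y347C']
Intersection: ['D531K', 'P289T', 'S63V', 'W938Q'] ∩ ['D531K', 'M103W', 'P289T', 'Q454Y', 'S63V', 'W938Q', 'Y347C'] = ['D531K', 'P289T', 'S63V', 'W938Q']

Answer: D531K,P289T,S63V,W938Q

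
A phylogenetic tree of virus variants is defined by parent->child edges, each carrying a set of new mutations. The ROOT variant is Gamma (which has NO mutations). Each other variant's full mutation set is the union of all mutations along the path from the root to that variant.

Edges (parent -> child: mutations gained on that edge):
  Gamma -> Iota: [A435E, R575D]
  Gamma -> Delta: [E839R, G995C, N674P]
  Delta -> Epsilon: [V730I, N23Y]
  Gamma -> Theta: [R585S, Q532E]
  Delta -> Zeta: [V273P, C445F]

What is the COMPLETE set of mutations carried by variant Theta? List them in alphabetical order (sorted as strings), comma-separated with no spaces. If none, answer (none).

At Gamma: gained [] -> total []
At Theta: gained ['R585S', 'Q532E'] -> total ['Q532E', 'R585S']

Answer: Q532E,R585S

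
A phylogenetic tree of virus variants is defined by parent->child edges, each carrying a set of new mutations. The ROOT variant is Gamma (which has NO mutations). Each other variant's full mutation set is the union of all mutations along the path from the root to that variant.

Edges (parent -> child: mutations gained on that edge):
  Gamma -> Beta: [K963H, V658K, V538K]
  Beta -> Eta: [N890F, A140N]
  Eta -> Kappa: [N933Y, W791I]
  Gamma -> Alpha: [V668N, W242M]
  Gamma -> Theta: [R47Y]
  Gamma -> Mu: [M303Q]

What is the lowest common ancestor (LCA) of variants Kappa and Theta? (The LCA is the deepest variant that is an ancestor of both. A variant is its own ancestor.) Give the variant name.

Path from root to Kappa: Gamma -> Beta -> Eta -> Kappa
  ancestors of Kappa: {Gamma, Beta, Eta, Kappa}
Path from root to Theta: Gamma -> Theta
  ancestors of Theta: {Gamma, Theta}
Common ancestors: {Gamma}
Walk up from Theta: Theta (not in ancestors of Kappa), Gamma (in ancestors of Kappa)
Deepest common ancestor (LCA) = Gamma

Answer: Gamma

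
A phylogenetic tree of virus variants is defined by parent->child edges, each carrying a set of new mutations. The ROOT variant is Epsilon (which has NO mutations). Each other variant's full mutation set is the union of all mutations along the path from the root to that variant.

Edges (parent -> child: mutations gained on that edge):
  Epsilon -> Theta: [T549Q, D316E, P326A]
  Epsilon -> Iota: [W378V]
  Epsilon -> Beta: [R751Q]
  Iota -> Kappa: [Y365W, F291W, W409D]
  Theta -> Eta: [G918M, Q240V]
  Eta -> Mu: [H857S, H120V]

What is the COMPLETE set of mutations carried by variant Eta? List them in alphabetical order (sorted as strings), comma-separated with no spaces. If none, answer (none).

Answer: D316E,G918M,P326A,Q240V,T549Q

Derivation:
At Epsilon: gained [] -> total []
At Theta: gained ['T549Q', 'D316E', 'P326A'] -> total ['D316E', 'P326A', 'T549Q']
At Eta: gained ['G918M', 'Q240V'] -> total ['D316E', 'G918M', 'P326A', 'Q240V', 'T549Q']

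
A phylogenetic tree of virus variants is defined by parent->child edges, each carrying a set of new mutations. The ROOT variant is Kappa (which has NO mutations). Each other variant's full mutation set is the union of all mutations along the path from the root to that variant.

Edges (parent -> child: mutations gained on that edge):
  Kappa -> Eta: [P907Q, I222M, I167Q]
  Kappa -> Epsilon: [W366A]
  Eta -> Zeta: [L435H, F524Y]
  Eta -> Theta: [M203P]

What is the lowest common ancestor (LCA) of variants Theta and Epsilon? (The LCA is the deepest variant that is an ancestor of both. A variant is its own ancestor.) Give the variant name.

Answer: Kappa

Derivation:
Path from root to Theta: Kappa -> Eta -> Theta
  ancestors of Theta: {Kappa, Eta, Theta}
Path from root to Epsilon: Kappa -> Epsilon
  ancestors of Epsilon: {Kappa, Epsilon}
Common ancestors: {Kappa}
Walk up from Epsilon: Epsilon (not in ancestors of Theta), Kappa (in ancestors of Theta)
Deepest common ancestor (LCA) = Kappa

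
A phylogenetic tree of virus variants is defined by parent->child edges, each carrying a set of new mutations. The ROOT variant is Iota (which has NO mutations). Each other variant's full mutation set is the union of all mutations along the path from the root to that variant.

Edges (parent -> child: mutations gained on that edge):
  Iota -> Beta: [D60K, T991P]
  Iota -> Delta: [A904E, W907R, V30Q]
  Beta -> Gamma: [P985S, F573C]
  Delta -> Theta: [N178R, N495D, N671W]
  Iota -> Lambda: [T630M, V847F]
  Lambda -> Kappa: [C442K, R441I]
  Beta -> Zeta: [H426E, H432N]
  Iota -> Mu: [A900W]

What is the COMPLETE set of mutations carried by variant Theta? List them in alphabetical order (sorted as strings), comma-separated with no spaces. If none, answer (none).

Answer: A904E,N178R,N495D,N671W,V30Q,W907R

Derivation:
At Iota: gained [] -> total []
At Delta: gained ['A904E', 'W907R', 'V30Q'] -> total ['A904E', 'V30Q', 'W907R']
At Theta: gained ['N178R', 'N495D', 'N671W'] -> total ['A904E', 'N178R', 'N495D', 'N671W', 'V30Q', 'W907R']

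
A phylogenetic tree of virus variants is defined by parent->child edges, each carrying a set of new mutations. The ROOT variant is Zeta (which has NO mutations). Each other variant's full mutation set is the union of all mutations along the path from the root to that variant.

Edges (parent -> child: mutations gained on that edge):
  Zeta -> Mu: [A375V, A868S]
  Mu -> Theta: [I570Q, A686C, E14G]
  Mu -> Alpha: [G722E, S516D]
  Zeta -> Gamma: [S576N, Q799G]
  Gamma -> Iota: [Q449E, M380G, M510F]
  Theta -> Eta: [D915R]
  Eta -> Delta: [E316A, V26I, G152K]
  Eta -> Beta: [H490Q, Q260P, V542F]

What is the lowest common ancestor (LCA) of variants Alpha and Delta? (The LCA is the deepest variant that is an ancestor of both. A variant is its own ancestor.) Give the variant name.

Path from root to Alpha: Zeta -> Mu -> Alpha
  ancestors of Alpha: {Zeta, Mu, Alpha}
Path from root to Delta: Zeta -> Mu -> Theta -> Eta -> Delta
  ancestors of Delta: {Zeta, Mu, Theta, Eta, Delta}
Common ancestors: {Zeta, Mu}
Walk up from Delta: Delta (not in ancestors of Alpha), Eta (not in ancestors of Alpha), Theta (not in ancestors of Alpha), Mu (in ancestors of Alpha), Zeta (in ancestors of Alpha)
Deepest common ancestor (LCA) = Mu

Answer: Mu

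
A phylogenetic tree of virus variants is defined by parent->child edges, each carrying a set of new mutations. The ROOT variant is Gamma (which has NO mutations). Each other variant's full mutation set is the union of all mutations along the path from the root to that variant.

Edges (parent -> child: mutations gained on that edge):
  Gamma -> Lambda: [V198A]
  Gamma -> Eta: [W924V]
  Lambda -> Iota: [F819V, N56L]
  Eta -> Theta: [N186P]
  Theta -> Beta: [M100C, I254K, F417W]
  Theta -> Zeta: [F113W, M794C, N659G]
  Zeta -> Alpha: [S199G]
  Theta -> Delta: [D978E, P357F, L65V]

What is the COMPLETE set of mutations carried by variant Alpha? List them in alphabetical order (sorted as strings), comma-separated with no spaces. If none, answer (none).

At Gamma: gained [] -> total []
At Eta: gained ['W924V'] -> total ['W924V']
At Theta: gained ['N186P'] -> total ['N186P', 'W924V']
At Zeta: gained ['F113W', 'M794C', 'N659G'] -> total ['F113W', 'M794C', 'N186P', 'N659G', 'W924V']
At Alpha: gained ['S199G'] -> total ['F113W', 'M794C', 'N186P', 'N659G', 'S199G', 'W924V']

Answer: F113W,M794C,N186P,N659G,S199G,W924V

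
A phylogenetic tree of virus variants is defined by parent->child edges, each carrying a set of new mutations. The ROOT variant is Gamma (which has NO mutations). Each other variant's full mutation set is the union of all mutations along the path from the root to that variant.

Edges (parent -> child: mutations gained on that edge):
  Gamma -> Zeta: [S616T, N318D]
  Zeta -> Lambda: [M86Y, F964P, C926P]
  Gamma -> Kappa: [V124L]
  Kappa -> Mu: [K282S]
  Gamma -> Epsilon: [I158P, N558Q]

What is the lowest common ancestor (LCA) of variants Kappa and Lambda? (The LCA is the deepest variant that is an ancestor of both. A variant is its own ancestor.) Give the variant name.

Answer: Gamma

Derivation:
Path from root to Kappa: Gamma -> Kappa
  ancestors of Kappa: {Gamma, Kappa}
Path from root to Lambda: Gamma -> Zeta -> Lambda
  ancestors of Lambda: {Gamma, Zeta, Lambda}
Common ancestors: {Gamma}
Walk up from Lambda: Lambda (not in ancestors of Kappa), Zeta (not in ancestors of Kappa), Gamma (in ancestors of Kappa)
Deepest common ancestor (LCA) = Gamma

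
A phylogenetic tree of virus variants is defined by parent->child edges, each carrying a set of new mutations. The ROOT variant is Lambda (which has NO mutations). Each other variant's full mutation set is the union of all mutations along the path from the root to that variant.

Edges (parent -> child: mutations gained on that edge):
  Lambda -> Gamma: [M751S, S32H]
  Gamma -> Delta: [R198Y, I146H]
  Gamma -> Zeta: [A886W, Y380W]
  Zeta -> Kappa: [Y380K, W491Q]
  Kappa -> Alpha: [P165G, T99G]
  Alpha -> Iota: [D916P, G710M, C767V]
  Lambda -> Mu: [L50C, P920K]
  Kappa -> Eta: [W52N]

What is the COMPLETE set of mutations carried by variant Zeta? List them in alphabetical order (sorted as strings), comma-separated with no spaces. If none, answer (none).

Answer: A886W,M751S,S32H,Y380W

Derivation:
At Lambda: gained [] -> total []
At Gamma: gained ['M751S', 'S32H'] -> total ['M751S', 'S32H']
At Zeta: gained ['A886W', 'Y380W'] -> total ['A886W', 'M751S', 'S32H', 'Y380W']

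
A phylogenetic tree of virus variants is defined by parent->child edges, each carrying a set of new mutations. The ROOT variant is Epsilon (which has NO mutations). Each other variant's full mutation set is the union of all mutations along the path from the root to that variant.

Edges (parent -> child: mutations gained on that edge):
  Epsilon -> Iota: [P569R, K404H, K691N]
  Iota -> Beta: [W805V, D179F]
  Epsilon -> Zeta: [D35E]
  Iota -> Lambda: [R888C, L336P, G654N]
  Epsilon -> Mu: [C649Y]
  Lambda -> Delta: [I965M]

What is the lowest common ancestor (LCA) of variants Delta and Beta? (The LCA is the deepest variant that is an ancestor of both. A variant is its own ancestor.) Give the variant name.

Answer: Iota

Derivation:
Path from root to Delta: Epsilon -> Iota -> Lambda -> Delta
  ancestors of Delta: {Epsilon, Iota, Lambda, Delta}
Path from root to Beta: Epsilon -> Iota -> Beta
  ancestors of Beta: {Epsilon, Iota, Beta}
Common ancestors: {Epsilon, Iota}
Walk up from Beta: Beta (not in ancestors of Delta), Iota (in ancestors of Delta), Epsilon (in ancestors of Delta)
Deepest common ancestor (LCA) = Iota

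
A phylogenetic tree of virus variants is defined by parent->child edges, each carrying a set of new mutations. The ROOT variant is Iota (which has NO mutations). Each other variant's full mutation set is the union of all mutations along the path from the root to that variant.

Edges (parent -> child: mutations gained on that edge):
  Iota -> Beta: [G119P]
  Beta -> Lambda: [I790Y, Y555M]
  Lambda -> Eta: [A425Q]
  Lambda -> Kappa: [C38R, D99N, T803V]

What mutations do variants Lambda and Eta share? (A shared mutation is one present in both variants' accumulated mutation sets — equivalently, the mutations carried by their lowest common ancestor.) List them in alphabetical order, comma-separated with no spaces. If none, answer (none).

Answer: G119P,I790Y,Y555M

Derivation:
Accumulating mutations along path to Lambda:
  At Iota: gained [] -> total []
  At Beta: gained ['G119P'] -> total ['G119P']
  At Lambda: gained ['I790Y', 'Y555M'] -> total ['G119P', 'I790Y', 'Y555M']
Mutations(Lambda) = ['G119P', 'I790Y', 'Y555M']
Accumulating mutations along path to Eta:
  At Iota: gained [] -> total []
  At Beta: gained ['G119P'] -> total ['G119P']
  At Lambda: gained ['I790Y', 'Y555M'] -> total ['G119P', 'I790Y', 'Y555M']
  At Eta: gained ['A425Q'] -> total ['A425Q', 'G119P', 'I790Y', 'Y555M']
Mutations(Eta) = ['A425Q', 'G119P', 'I790Y', 'Y555M']
Intersection: ['G119P', 'I790Y', 'Y555M'] ∩ ['A425Q', 'G119P', 'I790Y', 'Y555M'] = ['G119P', 'I790Y', 'Y555M']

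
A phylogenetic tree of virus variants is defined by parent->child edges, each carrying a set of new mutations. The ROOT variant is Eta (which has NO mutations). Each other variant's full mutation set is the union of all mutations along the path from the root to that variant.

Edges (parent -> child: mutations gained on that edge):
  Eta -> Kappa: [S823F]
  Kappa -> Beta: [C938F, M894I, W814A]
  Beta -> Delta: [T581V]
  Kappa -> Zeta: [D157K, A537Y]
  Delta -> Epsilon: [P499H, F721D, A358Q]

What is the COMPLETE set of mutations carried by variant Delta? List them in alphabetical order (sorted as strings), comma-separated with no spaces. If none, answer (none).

At Eta: gained [] -> total []
At Kappa: gained ['S823F'] -> total ['S823F']
At Beta: gained ['C938F', 'M894I', 'W814A'] -> total ['C938F', 'M894I', 'S823F', 'W814A']
At Delta: gained ['T581V'] -> total ['C938F', 'M894I', 'S823F', 'T581V', 'W814A']

Answer: C938F,M894I,S823F,T581V,W814A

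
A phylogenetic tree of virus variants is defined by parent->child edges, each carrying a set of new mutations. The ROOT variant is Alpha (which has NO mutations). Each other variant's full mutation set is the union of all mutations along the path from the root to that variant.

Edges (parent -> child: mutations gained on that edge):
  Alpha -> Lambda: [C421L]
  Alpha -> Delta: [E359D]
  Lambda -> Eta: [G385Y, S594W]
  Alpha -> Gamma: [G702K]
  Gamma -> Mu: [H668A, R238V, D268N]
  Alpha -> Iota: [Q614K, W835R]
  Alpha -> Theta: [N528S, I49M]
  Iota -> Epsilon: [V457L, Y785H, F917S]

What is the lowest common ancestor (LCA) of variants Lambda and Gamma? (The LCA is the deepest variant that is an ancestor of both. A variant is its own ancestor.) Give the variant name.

Path from root to Lambda: Alpha -> Lambda
  ancestors of Lambda: {Alpha, Lambda}
Path from root to Gamma: Alpha -> Gamma
  ancestors of Gamma: {Alpha, Gamma}
Common ancestors: {Alpha}
Walk up from Gamma: Gamma (not in ancestors of Lambda), Alpha (in ancestors of Lambda)
Deepest common ancestor (LCA) = Alpha

Answer: Alpha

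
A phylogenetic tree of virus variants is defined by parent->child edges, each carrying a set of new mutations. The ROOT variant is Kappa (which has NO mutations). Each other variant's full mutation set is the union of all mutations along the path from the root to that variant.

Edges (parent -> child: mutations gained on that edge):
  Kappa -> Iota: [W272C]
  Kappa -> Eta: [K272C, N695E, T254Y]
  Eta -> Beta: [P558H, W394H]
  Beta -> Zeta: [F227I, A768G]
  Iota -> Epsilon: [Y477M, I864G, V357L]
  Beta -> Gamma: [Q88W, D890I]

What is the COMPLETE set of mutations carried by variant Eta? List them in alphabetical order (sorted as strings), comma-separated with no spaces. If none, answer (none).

At Kappa: gained [] -> total []
At Eta: gained ['K272C', 'N695E', 'T254Y'] -> total ['K272C', 'N695E', 'T254Y']

Answer: K272C,N695E,T254Y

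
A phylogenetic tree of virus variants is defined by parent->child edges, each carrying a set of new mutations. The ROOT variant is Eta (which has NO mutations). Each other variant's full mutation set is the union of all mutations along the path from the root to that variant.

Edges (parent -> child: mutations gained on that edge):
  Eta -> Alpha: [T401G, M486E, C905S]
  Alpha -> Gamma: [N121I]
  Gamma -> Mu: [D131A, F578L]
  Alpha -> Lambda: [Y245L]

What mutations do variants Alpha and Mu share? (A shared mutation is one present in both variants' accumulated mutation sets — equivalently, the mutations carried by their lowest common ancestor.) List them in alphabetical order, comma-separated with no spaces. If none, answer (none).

Answer: C905S,M486E,T401G

Derivation:
Accumulating mutations along path to Alpha:
  At Eta: gained [] -> total []
  At Alpha: gained ['T401G', 'M486E', 'C905S'] -> total ['C905S', 'M486E', 'T401G']
Mutations(Alpha) = ['C905S', 'M486E', 'T401G']
Accumulating mutations along path to Mu:
  At Eta: gained [] -> total []
  At Alpha: gained ['T401G', 'M486E', 'C905S'] -> total ['C905S', 'M486E', 'T401G']
  At Gamma: gained ['N121I'] -> total ['C905S', 'M486E', 'N121I', 'T401G']
  At Mu: gained ['D131A', 'F578L'] -> total ['C905S', 'D131A', 'F578L', 'M486E', 'N121I', 'T401G']
Mutations(Mu) = ['C905S', 'D131A', 'F578L', 'M486E', 'N121I', 'T401G']
Intersection: ['C905S', 'M486E', 'T401G'] ∩ ['C905S', 'D131A', 'F578L', 'M486E', 'N121I', 'T401G'] = ['C905S', 'M486E', 'T401G']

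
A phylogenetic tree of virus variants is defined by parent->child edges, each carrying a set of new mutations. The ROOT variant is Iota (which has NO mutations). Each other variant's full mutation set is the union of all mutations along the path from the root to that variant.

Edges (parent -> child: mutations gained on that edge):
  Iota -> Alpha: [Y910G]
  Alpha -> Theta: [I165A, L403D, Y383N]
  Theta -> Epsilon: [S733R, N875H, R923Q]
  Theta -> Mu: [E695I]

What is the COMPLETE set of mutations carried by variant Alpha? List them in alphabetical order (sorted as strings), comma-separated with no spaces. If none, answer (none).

Answer: Y910G

Derivation:
At Iota: gained [] -> total []
At Alpha: gained ['Y910G'] -> total ['Y910G']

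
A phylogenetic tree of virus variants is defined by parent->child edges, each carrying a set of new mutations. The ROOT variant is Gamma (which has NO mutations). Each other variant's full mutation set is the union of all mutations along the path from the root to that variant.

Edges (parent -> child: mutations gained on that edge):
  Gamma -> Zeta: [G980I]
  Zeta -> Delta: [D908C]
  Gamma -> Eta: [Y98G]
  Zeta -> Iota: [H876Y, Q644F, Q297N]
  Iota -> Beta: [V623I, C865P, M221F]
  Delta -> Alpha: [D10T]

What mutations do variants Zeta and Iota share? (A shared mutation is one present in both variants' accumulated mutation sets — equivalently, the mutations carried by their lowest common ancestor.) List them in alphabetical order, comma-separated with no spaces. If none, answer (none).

Answer: G980I

Derivation:
Accumulating mutations along path to Zeta:
  At Gamma: gained [] -> total []
  At Zeta: gained ['G980I'] -> total ['G980I']
Mutations(Zeta) = ['G980I']
Accumulating mutations along path to Iota:
  At Gamma: gained [] -> total []
  At Zeta: gained ['G980I'] -> total ['G980I']
  At Iota: gained ['H876Y', 'Q644F', 'Q297N'] -> total ['G980I', 'H876Y', 'Q297N', 'Q644F']
Mutations(Iota) = ['G980I', 'H876Y', 'Q297N', 'Q644F']
Intersection: ['G980I'] ∩ ['G980I', 'H876Y', 'Q297N', 'Q644F'] = ['G980I']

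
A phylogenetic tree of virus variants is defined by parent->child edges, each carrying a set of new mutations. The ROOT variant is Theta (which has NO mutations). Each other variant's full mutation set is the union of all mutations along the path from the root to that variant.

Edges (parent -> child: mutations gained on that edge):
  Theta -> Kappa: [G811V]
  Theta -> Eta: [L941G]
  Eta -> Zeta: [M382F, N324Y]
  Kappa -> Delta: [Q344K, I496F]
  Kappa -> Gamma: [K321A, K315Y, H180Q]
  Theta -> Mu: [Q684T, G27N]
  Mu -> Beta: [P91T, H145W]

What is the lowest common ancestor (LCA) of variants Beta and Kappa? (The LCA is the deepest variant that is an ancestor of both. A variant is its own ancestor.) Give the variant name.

Path from root to Beta: Theta -> Mu -> Beta
  ancestors of Beta: {Theta, Mu, Beta}
Path from root to Kappa: Theta -> Kappa
  ancestors of Kappa: {Theta, Kappa}
Common ancestors: {Theta}
Walk up from Kappa: Kappa (not in ancestors of Beta), Theta (in ancestors of Beta)
Deepest common ancestor (LCA) = Theta

Answer: Theta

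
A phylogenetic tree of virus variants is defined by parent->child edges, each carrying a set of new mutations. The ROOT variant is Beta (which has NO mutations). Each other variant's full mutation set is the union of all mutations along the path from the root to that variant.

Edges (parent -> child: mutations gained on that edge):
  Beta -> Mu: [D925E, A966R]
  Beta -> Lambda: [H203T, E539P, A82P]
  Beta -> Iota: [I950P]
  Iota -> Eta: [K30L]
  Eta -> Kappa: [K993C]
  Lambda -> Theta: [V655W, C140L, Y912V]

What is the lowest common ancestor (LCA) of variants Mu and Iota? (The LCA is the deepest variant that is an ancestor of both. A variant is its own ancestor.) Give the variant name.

Path from root to Mu: Beta -> Mu
  ancestors of Mu: {Beta, Mu}
Path from root to Iota: Beta -> Iota
  ancestors of Iota: {Beta, Iota}
Common ancestors: {Beta}
Walk up from Iota: Iota (not in ancestors of Mu), Beta (in ancestors of Mu)
Deepest common ancestor (LCA) = Beta

Answer: Beta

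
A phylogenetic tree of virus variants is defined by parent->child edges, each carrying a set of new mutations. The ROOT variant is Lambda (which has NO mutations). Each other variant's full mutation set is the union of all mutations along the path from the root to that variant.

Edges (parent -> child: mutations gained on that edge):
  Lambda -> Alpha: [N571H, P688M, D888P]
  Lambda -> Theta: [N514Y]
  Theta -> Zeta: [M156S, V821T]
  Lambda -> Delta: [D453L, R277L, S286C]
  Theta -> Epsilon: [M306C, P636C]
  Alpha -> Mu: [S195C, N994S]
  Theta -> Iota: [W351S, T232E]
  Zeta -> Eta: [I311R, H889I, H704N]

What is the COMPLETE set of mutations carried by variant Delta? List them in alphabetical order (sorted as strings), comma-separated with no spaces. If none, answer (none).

At Lambda: gained [] -> total []
At Delta: gained ['D453L', 'R277L', 'S286C'] -> total ['D453L', 'R277L', 'S286C']

Answer: D453L,R277L,S286C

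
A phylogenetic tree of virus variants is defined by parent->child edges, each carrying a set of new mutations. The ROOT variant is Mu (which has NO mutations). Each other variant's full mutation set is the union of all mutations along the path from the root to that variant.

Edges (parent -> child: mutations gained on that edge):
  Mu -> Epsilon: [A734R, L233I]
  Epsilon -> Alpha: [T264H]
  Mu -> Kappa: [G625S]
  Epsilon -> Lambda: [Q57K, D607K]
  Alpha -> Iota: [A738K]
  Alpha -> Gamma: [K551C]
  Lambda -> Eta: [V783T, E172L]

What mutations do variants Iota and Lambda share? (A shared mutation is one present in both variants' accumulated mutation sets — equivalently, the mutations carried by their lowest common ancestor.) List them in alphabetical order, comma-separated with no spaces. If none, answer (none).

Answer: A734R,L233I

Derivation:
Accumulating mutations along path to Iota:
  At Mu: gained [] -> total []
  At Epsilon: gained ['A734R', 'L233I'] -> total ['A734R', 'L233I']
  At Alpha: gained ['T264H'] -> total ['A734R', 'L233I', 'T264H']
  At Iota: gained ['A738K'] -> total ['A734R', 'A738K', 'L233I', 'T264H']
Mutations(Iota) = ['A734R', 'A738K', 'L233I', 'T264H']
Accumulating mutations along path to Lambda:
  At Mu: gained [] -> total []
  At Epsilon: gained ['A734R', 'L233I'] -> total ['A734R', 'L233I']
  At Lambda: gained ['Q57K', 'D607K'] -> total ['A734R', 'D607K', 'L233I', 'Q57K']
Mutations(Lambda) = ['A734R', 'D607K', 'L233I', 'Q57K']
Intersection: ['A734R', 'A738K', 'L233I', 'T264H'] ∩ ['A734R', 'D607K', 'L233I', 'Q57K'] = ['A734R', 'L233I']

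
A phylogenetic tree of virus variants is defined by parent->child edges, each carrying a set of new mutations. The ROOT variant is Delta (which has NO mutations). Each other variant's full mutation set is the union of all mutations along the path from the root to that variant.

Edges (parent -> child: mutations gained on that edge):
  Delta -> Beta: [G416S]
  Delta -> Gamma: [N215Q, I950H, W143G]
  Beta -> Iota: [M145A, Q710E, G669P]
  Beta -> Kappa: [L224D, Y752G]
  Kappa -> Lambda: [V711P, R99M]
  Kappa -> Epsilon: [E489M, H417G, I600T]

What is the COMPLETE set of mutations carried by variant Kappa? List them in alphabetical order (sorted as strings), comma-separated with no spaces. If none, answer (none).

Answer: G416S,L224D,Y752G

Derivation:
At Delta: gained [] -> total []
At Beta: gained ['G416S'] -> total ['G416S']
At Kappa: gained ['L224D', 'Y752G'] -> total ['G416S', 'L224D', 'Y752G']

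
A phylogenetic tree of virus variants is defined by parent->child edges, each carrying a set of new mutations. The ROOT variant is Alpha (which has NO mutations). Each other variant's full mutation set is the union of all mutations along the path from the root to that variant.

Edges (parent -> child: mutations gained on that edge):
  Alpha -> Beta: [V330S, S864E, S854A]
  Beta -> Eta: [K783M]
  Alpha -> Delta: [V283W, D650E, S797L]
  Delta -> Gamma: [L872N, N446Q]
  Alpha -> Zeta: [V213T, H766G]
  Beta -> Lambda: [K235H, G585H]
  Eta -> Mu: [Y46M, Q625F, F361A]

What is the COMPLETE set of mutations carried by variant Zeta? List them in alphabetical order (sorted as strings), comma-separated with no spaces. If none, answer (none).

Answer: H766G,V213T

Derivation:
At Alpha: gained [] -> total []
At Zeta: gained ['V213T', 'H766G'] -> total ['H766G', 'V213T']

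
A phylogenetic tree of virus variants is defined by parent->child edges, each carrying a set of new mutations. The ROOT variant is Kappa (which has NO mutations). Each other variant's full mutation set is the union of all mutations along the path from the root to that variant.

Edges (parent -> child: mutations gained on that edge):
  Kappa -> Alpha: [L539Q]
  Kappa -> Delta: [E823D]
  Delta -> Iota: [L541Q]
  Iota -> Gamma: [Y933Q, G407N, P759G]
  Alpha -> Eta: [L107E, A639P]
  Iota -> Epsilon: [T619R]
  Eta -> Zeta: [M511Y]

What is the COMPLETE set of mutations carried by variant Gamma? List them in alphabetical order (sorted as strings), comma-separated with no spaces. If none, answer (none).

At Kappa: gained [] -> total []
At Delta: gained ['E823D'] -> total ['E823D']
At Iota: gained ['L541Q'] -> total ['E823D', 'L541Q']
At Gamma: gained ['Y933Q', 'G407N', 'P759G'] -> total ['E823D', 'G407N', 'L541Q', 'P759G', 'Y933Q']

Answer: E823D,G407N,L541Q,P759G,Y933Q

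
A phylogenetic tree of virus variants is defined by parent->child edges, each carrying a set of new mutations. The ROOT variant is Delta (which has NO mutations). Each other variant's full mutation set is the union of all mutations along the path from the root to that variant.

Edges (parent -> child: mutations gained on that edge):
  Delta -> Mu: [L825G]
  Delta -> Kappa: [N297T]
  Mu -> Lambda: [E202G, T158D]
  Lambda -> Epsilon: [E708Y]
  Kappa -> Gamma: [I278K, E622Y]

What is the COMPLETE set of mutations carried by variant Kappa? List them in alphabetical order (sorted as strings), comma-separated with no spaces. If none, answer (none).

Answer: N297T

Derivation:
At Delta: gained [] -> total []
At Kappa: gained ['N297T'] -> total ['N297T']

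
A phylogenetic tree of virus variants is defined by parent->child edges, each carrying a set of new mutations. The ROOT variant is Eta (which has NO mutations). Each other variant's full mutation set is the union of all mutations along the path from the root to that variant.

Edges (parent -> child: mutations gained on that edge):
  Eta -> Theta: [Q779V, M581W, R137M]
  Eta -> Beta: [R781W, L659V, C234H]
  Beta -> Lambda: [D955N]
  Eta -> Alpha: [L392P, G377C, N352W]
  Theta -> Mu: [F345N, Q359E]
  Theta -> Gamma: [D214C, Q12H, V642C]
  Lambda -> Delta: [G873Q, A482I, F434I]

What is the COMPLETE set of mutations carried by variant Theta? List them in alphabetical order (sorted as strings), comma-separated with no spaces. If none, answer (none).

Answer: M581W,Q779V,R137M

Derivation:
At Eta: gained [] -> total []
At Theta: gained ['Q779V', 'M581W', 'R137M'] -> total ['M581W', 'Q779V', 'R137M']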